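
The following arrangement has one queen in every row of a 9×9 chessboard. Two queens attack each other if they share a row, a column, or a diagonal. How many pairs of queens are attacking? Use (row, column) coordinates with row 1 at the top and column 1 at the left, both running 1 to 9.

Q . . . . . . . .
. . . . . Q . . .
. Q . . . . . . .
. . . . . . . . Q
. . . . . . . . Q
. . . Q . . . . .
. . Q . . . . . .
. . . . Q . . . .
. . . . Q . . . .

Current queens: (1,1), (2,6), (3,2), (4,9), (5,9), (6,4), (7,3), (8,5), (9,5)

7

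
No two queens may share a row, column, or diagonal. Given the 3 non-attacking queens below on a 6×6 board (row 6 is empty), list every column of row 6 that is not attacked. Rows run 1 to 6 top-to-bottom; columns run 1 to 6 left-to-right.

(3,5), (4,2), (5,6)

(3,5) attacks row 6 at column 5 and diagonals 2.
(4,2) attacks row 6 at column 2 and diagonals 4.
(5,6) attacks row 6 at column 6 and diagonals 5.
Attacked columns: {2, 4, 5, 6}. Safe: {1, 3}.

columns 1, 3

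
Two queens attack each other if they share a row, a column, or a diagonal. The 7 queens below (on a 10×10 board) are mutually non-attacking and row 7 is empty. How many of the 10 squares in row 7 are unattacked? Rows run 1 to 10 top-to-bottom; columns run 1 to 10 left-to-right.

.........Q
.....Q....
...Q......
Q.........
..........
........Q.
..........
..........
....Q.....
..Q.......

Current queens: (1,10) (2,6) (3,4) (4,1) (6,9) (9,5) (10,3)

(1,10) attacks row 7 at column 10 and diagonals 4.
(2,6) attacks row 7 at column 6 and diagonals 1.
(3,4) attacks row 7 at column 4 and diagonals 8.
(4,1) attacks row 7 at column 1 and diagonals 4.
(6,9) attacks row 7 at column 9 and diagonals 8, 10.
(9,5) attacks row 7 at column 5 and diagonals 3, 7.
(10,3) attacks row 7 at column 3 and diagonals 6.
Attacked columns: {1, 3, 4, 5, 6, 7, 8, 9, 10}. Safe: {2}.

1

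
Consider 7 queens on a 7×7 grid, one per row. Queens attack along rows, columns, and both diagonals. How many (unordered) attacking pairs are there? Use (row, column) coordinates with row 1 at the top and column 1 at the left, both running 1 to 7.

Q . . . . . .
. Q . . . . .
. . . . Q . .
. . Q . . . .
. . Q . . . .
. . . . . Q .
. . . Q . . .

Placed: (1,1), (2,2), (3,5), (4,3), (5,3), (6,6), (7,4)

5

Same column: (4,3)–(5,3) (column 3).
Same diagonal: (1,1)–(2,2) (|1−2| = |1−2| = 1); (1,1)–(6,6) (|1−6| = |1−6| = 5); (2,2)–(6,6) (|2−6| = |2−6| = 4); (3,5)–(5,3) (|3−5| = |5−3| = 2).
Total attacking pairs: 5.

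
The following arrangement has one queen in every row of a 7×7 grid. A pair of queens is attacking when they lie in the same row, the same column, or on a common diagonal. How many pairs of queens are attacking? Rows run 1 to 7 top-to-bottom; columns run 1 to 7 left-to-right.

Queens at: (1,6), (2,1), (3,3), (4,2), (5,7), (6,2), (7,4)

2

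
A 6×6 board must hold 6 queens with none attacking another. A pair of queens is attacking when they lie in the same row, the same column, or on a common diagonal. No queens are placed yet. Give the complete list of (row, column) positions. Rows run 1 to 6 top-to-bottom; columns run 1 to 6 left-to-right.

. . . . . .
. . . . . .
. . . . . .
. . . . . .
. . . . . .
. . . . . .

Row 1: Safe: 1, 2, 3, 4, 5, 6. Place at column 2.
Row 2: attacked by (1,2)→{1,2,3}. Safe: 4, 5, 6. Place at column 4.
Row 3: attacked by (1,2)→{2,4}; (2,4)→{3,4,5}. Safe: 1, 6. Place at column 6.
Row 4: attacked by (1,2)→{2,5}; (2,4)→{2,4,6}; (3,6)→{5,6}. Safe: 1, 3. Place at column 1.
Row 5: attacked by (1,2)→{2,6}; (2,4)→{1,4}; (3,6)→{4,6}; (4,1)→{1,2}. Safe: 3, 5. Place at column 3.
Row 6: attacked by (1,2)→{2}; (2,4)→{4}; (3,6)→{3,6}; (4,1)→{1,3}; (5,3)→{2,3,4}. Safe: 5. Place at column 5.
Columns [2, 4, 6, 1, 3, 5], r−c [-1, -2, -3, 3, 2, 1], r+c [3, 6, 9, 5, 8, 11] are all distinct, so no two queens attack.

(1,2) (2,4) (3,6) (4,1) (5,3) (6,5)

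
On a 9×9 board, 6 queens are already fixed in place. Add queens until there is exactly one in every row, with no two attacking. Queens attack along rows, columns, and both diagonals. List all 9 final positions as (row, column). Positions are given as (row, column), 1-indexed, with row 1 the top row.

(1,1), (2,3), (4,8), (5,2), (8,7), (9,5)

(1,1) (2,3) (3,6) (4,8) (5,2) (6,4) (7,9) (8,7) (9,5)

Row 3: attacked by (1,1)→{1,3}; (2,3)→{2,3,4}; (4,8)→{7,8,9}; (5,2)→{2,4}; (8,7)→{2,7}; (9,5)→{5}. Safe: 6. Place at column 6.
Row 6: attacked by (1,1)→{1,6}; (2,3)→{3,7}; (3,6)→{3,6,9}; (4,8)→{6,8}; (5,2)→{1,2,3}; (8,7)→{5,7,9}; (9,5)→{2,5,8}. Safe: 4. Place at column 4.
Row 7: attacked by (1,1)→{1,7}; (2,3)→{3,8}; (3,6)→{2,6}; (4,8)→{5,8}; (5,2)→{2,4}; (6,4)→{3,4,5}; (8,7)→{6,7,8}; (9,5)→{3,5,7}. Safe: 9. Place at column 9.
Columns [1, 3, 6, 8, 2, 4, 9, 7, 5], r−c [0, -1, -3, -4, 3, 2, -2, 1, 4], r+c [2, 5, 9, 12, 7, 10, 16, 15, 14] are all distinct, so no two queens attack.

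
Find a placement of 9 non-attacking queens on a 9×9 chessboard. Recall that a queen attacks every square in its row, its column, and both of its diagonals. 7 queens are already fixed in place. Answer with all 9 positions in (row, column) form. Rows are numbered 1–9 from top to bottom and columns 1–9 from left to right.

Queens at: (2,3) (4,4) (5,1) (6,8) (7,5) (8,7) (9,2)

Row 1: attacked by (2,3)→{2,3,4}; (4,4)→{1,4,7}; (5,1)→{1,5}; (6,8)→{3,8}; (7,5)→{5}; (8,7)→{7}; (9,2)→{2}. Safe: 6, 9. Place at column 9.
Row 3: attacked by (1,9)→{7,9}; (2,3)→{2,3,4}; (4,4)→{3,4,5}; (5,1)→{1,3}; (6,8)→{5,8}; (7,5)→{1,5,9}; (8,7)→{2,7}; (9,2)→{2,8}. Safe: 6. Place at column 6.
Columns [9, 3, 6, 4, 1, 8, 5, 7, 2], r−c [-8, -1, -3, 0, 4, -2, 2, 1, 7], r+c [10, 5, 9, 8, 6, 14, 12, 15, 11] are all distinct, so no two queens attack.

(1,9) (2,3) (3,6) (4,4) (5,1) (6,8) (7,5) (8,7) (9,2)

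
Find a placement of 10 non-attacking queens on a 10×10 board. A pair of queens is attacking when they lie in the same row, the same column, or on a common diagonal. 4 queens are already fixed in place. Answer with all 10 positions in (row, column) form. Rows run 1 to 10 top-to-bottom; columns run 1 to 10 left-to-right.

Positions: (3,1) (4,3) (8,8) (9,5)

(1,9) (2,6) (3,1) (4,3) (5,10) (6,7) (7,4) (8,8) (9,5) (10,2)

Row 1: attacked by (3,1)→{1,3}; (4,3)→{3,6}; (8,8)→{1,8}; (9,5)→{5}. Safe: 2, 4, 7, 9, 10. Place at column 9.
Row 2: attacked by (1,9)→{8,9,10}; (3,1)→{1,2}; (4,3)→{1,3,5}; (8,8)→{2,8}; (9,5)→{5}. Safe: 4, 6, 7. Place at column 6.
Row 5: attacked by (1,9)→{5,9}; (2,6)→{3,6,9}; (3,1)→{1,3}; (4,3)→{2,3,4}; (8,8)→{5,8}; (9,5)→{1,5,9}. Safe: 7, 10. Place at column 10.
Row 6: attacked by (1,9)→{4,9}; (2,6)→{2,6,10}; (3,1)→{1,4}; (4,3)→{1,3,5}; (5,10)→{9,10}; (8,8)→{6,8,10}; (9,5)→{2,5,8}. Safe: 7. Place at column 7.
Row 7: attacked by (1,9)→{3,9}; (2,6)→{1,6}; (3,1)→{1,5}; (4,3)→{3,6}; (5,10)→{8,10}; (6,7)→{6,7,8}; (8,8)→{7,8,9}; (9,5)→{3,5,7}. Safe: 2, 4. Place at column 4.
Row 10: attacked by (1,9)→{9}; (2,6)→{6}; (3,1)→{1,8}; (4,3)→{3,9}; (5,10)→{5,10}; (6,7)→{3,7}; (7,4)→{1,4,7}; (8,8)→{6,8,10}; (9,5)→{4,5,6}. Safe: 2. Place at column 2.
Columns [9, 6, 1, 3, 10, 7, 4, 8, 5, 2], r−c [-8, -4, 2, 1, -5, -1, 3, 0, 4, 8], r+c [10, 8, 4, 7, 15, 13, 11, 16, 14, 12] are all distinct, so no two queens attack.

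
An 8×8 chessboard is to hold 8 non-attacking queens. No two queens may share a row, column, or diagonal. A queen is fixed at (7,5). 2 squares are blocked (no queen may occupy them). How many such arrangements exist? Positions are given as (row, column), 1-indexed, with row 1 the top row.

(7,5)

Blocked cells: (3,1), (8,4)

Branch on row 1: col 1 → 1; col 2 → 0; col 3 → 1; col 4 → 3; col 6 → 3; col 7 → 0; col 8 → 0.
Sum: 1 + 0 + 1 + 3 + 3 + 0 + 0 = 8.

8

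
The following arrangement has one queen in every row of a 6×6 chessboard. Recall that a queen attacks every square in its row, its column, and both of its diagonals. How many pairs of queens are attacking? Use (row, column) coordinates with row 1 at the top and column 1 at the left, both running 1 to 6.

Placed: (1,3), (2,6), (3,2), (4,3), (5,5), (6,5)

Same column: (1,3)–(4,3) (column 3); (5,5)–(6,5) (column 5).
Same diagonal: (3,2)–(4,3) (|3−4| = |2−3| = 1); (3,2)–(6,5) (|3−6| = |2−5| = 3); (4,3)–(6,5) (|4−6| = |3−5| = 2).
Total attacking pairs: 5.

5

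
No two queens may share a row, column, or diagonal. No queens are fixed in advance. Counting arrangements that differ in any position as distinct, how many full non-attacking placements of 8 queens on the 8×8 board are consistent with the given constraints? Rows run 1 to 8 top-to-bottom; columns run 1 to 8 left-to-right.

Branch on row 1: col 1 → 4; col 2 → 8; col 3 → 16; col 4 → 18; col 5 → 18; col 6 → 16; col 7 → 8; col 8 → 4.
Sum: 4 + 8 + 16 + 18 + 18 + 16 + 8 + 4 = 92.
(This is the classic 8-queens count.)

92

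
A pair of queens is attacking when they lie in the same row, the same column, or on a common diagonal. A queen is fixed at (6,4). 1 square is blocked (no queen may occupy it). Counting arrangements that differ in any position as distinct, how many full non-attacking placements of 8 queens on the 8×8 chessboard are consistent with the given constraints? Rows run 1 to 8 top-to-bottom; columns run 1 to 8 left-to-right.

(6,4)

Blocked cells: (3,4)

Branch on row 1: col 1 → 2; col 2 → 2; col 3 → 3; col 5 → 1; col 6 → 2; col 7 → 2; col 8 → 0.
Sum: 2 + 2 + 3 + 1 + 2 + 2 + 0 = 12.

12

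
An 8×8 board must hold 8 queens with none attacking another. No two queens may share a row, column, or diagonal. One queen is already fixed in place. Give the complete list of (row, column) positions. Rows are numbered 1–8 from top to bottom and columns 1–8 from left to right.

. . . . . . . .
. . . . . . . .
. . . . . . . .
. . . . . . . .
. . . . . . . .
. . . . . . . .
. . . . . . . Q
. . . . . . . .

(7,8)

(1,7) (2,2) (3,6) (4,3) (5,1) (6,4) (7,8) (8,5)

Row 1: attacked by (7,8)→{2,8}. Safe: 1, 3, 4, 5, 6, 7. Place at column 7.
Row 2: attacked by (1,7)→{6,7,8}; (7,8)→{3,8}. Safe: 1, 2, 4, 5. Place at column 2.
Row 3: attacked by (1,7)→{5,7}; (2,2)→{1,2,3}; (7,8)→{4,8}. Safe: 6. Place at column 6.
Row 4: attacked by (1,7)→{4,7}; (2,2)→{2,4}; (3,6)→{5,6,7}; (7,8)→{5,8}. Safe: 1, 3. Place at column 3.
Row 5: attacked by (1,7)→{3,7}; (2,2)→{2,5}; (3,6)→{4,6,8}; (4,3)→{2,3,4}; (7,8)→{6,8}. Safe: 1. Place at column 1.
Row 6: attacked by (1,7)→{2,7}; (2,2)→{2,6}; (3,6)→{3,6}; (4,3)→{1,3,5}; (5,1)→{1,2}; (7,8)→{7,8}. Safe: 4. Place at column 4.
Row 8: attacked by (1,7)→{7}; (2,2)→{2,8}; (3,6)→{1,6}; (4,3)→{3,7}; (5,1)→{1,4}; (6,4)→{2,4,6}; (7,8)→{7,8}. Safe: 5. Place at column 5.
Columns [7, 2, 6, 3, 1, 4, 8, 5], r−c [-6, 0, -3, 1, 4, 2, -1, 3], r+c [8, 4, 9, 7, 6, 10, 15, 13] are all distinct, so no two queens attack.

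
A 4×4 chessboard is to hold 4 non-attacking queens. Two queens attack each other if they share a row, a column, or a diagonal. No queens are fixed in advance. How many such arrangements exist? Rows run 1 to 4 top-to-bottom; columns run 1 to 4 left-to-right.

Branch on row 1: col 1 → 0; col 2 → 1; col 3 → 1; col 4 → 0.
Sum: 0 + 1 + 1 + 0 = 2.
(This is the classic 4-queens count.)

2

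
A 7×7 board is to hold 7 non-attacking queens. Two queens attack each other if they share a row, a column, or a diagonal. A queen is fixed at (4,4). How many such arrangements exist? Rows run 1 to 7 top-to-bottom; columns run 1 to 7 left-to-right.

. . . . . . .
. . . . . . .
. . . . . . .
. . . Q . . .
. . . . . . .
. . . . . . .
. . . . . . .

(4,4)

8

Branch on row 1: col 2 → 2; col 3 → 2; col 5 → 2; col 6 → 2.
Sum: 2 + 2 + 2 + 2 = 8.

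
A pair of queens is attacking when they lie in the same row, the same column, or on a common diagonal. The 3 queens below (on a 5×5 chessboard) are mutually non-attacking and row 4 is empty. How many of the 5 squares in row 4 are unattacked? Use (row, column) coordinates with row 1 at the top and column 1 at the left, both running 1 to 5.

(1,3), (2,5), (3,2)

1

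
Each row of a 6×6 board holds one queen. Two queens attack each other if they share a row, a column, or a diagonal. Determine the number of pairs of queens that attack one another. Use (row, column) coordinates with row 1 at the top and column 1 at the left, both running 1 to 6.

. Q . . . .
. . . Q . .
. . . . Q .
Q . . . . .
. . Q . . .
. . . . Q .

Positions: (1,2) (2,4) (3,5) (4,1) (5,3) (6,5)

3

Same column: (3,5)–(6,5) (column 5).
Same diagonal: (2,4)–(3,5) (|2−3| = |4−5| = 1); (3,5)–(5,3) (|3−5| = |5−3| = 2).
Total attacking pairs: 3.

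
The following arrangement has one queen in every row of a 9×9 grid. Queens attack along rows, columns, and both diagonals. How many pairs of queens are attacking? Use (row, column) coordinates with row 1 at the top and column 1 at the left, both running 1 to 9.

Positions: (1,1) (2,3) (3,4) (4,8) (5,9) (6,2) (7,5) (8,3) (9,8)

5

Same column: (2,3)–(8,3) (column 3); (4,8)–(9,8) (column 8).
Same diagonal: (2,3)–(3,4) (|2−3| = |3−4| = 1); (4,8)–(5,9) (|4−5| = |8−9| = 1); (4,8)–(7,5) (|4−7| = |8−5| = 3).
Total attacking pairs: 5.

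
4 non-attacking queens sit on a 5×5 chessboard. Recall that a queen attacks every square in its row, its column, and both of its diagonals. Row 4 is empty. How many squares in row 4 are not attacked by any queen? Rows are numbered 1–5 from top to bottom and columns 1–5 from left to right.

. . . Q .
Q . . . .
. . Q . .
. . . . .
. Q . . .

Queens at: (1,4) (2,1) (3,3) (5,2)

1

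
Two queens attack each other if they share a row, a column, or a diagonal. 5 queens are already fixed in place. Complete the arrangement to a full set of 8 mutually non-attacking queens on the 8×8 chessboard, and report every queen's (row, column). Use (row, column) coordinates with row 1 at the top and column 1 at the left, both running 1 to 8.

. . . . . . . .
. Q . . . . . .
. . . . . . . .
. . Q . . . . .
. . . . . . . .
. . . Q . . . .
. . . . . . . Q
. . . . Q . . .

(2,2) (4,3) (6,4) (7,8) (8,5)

Row 1: attacked by (2,2)→{1,2,3}; (4,3)→{3,6}; (6,4)→{4}; (7,8)→{2,8}; (8,5)→{5}. Safe: 7. Place at column 7.
Row 3: attacked by (1,7)→{5,7}; (2,2)→{1,2,3}; (4,3)→{2,3,4}; (6,4)→{1,4,7}; (7,8)→{4,8}; (8,5)→{5}. Safe: 6. Place at column 6.
Row 5: attacked by (1,7)→{3,7}; (2,2)→{2,5}; (3,6)→{4,6,8}; (4,3)→{2,3,4}; (6,4)→{3,4,5}; (7,8)→{6,8}; (8,5)→{2,5,8}. Safe: 1. Place at column 1.
Columns [7, 2, 6, 3, 1, 4, 8, 5], r−c [-6, 0, -3, 1, 4, 2, -1, 3], r+c [8, 4, 9, 7, 6, 10, 15, 13] are all distinct, so no two queens attack.

(1,7) (2,2) (3,6) (4,3) (5,1) (6,4) (7,8) (8,5)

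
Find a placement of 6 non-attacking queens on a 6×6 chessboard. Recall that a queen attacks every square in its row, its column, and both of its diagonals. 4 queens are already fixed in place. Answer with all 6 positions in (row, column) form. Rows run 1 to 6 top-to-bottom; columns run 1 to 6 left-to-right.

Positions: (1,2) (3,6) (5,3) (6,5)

Row 2: attacked by (1,2)→{1,2,3}; (3,6)→{5,6}; (5,3)→{3,6}; (6,5)→{1,5}. Safe: 4. Place at column 4.
Row 4: attacked by (1,2)→{2,5}; (2,4)→{2,4,6}; (3,6)→{5,6}; (5,3)→{2,3,4}; (6,5)→{3,5}. Safe: 1. Place at column 1.
Columns [2, 4, 6, 1, 3, 5], r−c [-1, -2, -3, 3, 2, 1], r+c [3, 6, 9, 5, 8, 11] are all distinct, so no two queens attack.

(1,2) (2,4) (3,6) (4,1) (5,3) (6,5)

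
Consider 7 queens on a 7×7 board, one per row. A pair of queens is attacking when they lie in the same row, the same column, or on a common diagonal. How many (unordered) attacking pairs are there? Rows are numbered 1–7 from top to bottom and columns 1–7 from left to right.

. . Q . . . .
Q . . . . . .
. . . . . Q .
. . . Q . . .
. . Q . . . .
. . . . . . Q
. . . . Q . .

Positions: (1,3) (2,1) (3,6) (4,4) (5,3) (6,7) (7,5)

3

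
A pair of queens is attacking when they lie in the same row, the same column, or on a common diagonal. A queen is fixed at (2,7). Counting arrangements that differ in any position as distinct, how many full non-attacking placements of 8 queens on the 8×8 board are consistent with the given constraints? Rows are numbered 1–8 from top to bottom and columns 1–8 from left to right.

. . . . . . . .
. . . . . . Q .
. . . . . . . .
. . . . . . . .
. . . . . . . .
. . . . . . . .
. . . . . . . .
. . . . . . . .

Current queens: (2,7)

16

Branch on row 1: col 1 → 2; col 2 → 2; col 3 → 2; col 4 → 4; col 5 → 6.
Sum: 2 + 2 + 2 + 4 + 6 = 16.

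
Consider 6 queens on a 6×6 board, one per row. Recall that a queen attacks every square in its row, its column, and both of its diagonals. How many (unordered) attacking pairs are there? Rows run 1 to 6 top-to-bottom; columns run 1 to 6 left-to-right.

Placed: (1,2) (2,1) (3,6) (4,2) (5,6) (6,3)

5

Same column: (1,2)–(4,2) (column 2); (3,6)–(5,6) (column 6).
Same diagonal: (1,2)–(2,1) (|1−2| = |2−1| = 1); (1,2)–(5,6) (|1−5| = |2−6| = 4); (3,6)–(6,3) (|3−6| = |6−3| = 3).
Total attacking pairs: 5.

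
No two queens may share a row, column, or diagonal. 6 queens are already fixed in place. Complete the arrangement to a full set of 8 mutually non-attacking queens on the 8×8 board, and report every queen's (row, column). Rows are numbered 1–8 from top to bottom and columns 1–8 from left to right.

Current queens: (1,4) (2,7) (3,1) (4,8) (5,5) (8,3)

(1,4) (2,7) (3,1) (4,8) (5,5) (6,2) (7,6) (8,3)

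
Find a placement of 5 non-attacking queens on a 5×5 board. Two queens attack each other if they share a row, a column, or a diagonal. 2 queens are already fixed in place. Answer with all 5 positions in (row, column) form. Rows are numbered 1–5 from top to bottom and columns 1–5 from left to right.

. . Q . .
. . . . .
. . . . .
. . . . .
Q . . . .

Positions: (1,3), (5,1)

(1,3) (2,5) (3,2) (4,4) (5,1)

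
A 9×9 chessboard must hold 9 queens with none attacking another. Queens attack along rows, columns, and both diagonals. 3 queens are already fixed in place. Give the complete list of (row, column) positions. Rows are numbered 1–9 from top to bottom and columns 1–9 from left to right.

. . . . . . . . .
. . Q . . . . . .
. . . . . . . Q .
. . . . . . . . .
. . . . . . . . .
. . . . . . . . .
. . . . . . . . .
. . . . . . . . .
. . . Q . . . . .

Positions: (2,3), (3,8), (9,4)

(1,7) (2,3) (3,8) (4,6) (5,2) (6,9) (7,5) (8,1) (9,4)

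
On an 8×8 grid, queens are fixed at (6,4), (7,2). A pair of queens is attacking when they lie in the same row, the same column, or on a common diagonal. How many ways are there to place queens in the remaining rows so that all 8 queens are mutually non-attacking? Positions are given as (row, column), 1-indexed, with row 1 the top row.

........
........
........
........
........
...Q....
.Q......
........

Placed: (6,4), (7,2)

Branch on row 1: col 1 → 1; col 3 → 0; col 5 → 0; col 6 → 2; col 7 → 1.
Sum: 1 + 0 + 0 + 2 + 1 = 4.

4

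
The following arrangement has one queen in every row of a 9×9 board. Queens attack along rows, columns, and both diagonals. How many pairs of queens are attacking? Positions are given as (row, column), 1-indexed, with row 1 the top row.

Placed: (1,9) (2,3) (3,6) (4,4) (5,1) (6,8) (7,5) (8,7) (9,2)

All columns are distinct and no two queens satisfy |Δrow| = |Δcol|, so no pair attacks.

0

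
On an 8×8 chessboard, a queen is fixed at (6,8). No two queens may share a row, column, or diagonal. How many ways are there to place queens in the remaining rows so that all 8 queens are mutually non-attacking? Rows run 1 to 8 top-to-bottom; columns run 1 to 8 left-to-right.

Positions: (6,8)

Branch on row 1: col 1 → 0; col 2 → 3; col 4 → 4; col 5 → 4; col 6 → 4; col 7 → 1.
Sum: 0 + 3 + 4 + 4 + 4 + 1 = 16.

16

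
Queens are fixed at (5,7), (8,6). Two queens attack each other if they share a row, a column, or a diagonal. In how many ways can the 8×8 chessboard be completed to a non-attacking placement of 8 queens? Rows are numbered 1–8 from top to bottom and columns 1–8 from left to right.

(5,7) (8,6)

2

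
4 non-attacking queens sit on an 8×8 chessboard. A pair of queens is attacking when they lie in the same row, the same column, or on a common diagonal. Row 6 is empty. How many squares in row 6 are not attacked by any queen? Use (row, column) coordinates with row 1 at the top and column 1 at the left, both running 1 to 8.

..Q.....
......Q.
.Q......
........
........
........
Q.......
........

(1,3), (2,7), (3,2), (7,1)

2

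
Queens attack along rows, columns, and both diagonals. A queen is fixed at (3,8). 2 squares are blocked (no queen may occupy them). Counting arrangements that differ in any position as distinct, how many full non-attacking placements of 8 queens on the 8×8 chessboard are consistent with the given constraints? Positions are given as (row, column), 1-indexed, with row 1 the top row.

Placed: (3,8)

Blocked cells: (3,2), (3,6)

Branch on row 1: col 1 → 2; col 2 → 1; col 3 → 4; col 4 → 4; col 5 → 4; col 7 → 1.
Sum: 2 + 1 + 4 + 4 + 4 + 1 = 16.

16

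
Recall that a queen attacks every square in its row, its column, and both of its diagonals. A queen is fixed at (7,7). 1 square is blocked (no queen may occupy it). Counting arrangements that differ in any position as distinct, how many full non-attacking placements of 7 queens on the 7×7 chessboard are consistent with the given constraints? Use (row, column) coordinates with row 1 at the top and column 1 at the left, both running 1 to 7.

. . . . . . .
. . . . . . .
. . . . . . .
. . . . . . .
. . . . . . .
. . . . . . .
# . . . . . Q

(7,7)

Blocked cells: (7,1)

Branch on row 1: col 2 → 1; col 3 → 1; col 4 → 1; col 5 → 1; col 6 → 0.
Sum: 1 + 1 + 1 + 1 + 0 = 4.

4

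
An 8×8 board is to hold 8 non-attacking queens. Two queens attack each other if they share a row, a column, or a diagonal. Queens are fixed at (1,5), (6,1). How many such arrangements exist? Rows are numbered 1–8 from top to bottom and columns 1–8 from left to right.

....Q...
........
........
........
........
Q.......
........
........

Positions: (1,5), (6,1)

4

Branch on row 2: col 2 → 0; col 3 → 1; col 7 → 3; col 8 → 0.
Sum: 0 + 1 + 3 + 0 = 4.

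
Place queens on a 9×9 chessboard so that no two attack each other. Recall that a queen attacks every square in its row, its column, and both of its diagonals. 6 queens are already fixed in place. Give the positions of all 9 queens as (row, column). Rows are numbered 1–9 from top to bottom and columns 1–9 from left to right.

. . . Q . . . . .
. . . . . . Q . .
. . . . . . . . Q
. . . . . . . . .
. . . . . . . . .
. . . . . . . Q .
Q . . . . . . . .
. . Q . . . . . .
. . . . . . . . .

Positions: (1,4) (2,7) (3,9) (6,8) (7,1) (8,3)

(1,4) (2,7) (3,9) (4,2) (5,5) (6,8) (7,1) (8,3) (9,6)

Row 4: attacked by (1,4)→{1,4,7}; (2,7)→{5,7,9}; (3,9)→{8,9}; (6,8)→{6,8}; (7,1)→{1,4}; (8,3)→{3,7}. Safe: 2. Place at column 2.
Row 5: attacked by (1,4)→{4,8}; (2,7)→{4,7}; (3,9)→{7,9}; (4,2)→{1,2,3}; (6,8)→{7,8,9}; (7,1)→{1,3}; (8,3)→{3,6}. Safe: 5. Place at column 5.
Row 9: attacked by (1,4)→{4}; (2,7)→{7}; (3,9)→{3,9}; (4,2)→{2,7}; (5,5)→{1,5,9}; (6,8)→{5,8}; (7,1)→{1,3}; (8,3)→{2,3,4}. Safe: 6. Place at column 6.
Columns [4, 7, 9, 2, 5, 8, 1, 3, 6], r−c [-3, -5, -6, 2, 0, -2, 6, 5, 3], r+c [5, 9, 12, 6, 10, 14, 8, 11, 15] are all distinct, so no two queens attack.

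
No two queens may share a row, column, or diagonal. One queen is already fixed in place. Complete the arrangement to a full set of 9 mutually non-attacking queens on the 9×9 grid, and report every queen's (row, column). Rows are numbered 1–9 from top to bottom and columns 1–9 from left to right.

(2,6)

Row 1: attacked by (2,6)→{5,6,7}. Safe: 1, 2, 3, 4, 8, 9. Place at column 1.
Row 3: attacked by (1,1)→{1,3}; (2,6)→{5,6,7}. Safe: 2, 4, 8, 9. Place at column 4.
Row 4: attacked by (1,1)→{1,4}; (2,6)→{4,6,8}; (3,4)→{3,4,5}. Safe: 2, 7, 9. Place at column 2.
Row 5: attacked by (1,1)→{1,5}; (2,6)→{3,6,9}; (3,4)→{2,4,6}; (4,2)→{1,2,3}. Safe: 7, 8. Place at column 8.
Row 6: attacked by (1,1)→{1,6}; (2,6)→{2,6}; (3,4)→{1,4,7}; (4,2)→{2,4}; (5,8)→{7,8,9}. Safe: 3, 5. Place at column 3.
Row 7: attacked by (1,1)→{1,7}; (2,6)→{1,6}; (3,4)→{4,8}; (4,2)→{2,5}; (5,8)→{6,8}; (6,3)→{2,3,4}. Safe: 9. Place at column 9.
Row 8: attacked by (1,1)→{1,8}; (2,6)→{6}; (3,4)→{4,9}; (4,2)→{2,6}; (5,8)→{5,8}; (6,3)→{1,3,5}; (7,9)→{8,9}. Safe: 7. Place at column 7.
Row 9: attacked by (1,1)→{1,9}; (2,6)→{6}; (3,4)→{4}; (4,2)→{2,7}; (5,8)→{4,8}; (6,3)→{3,6}; (7,9)→{7,9}; (8,7)→{6,7,8}. Safe: 5. Place at column 5.
Columns [1, 6, 4, 2, 8, 3, 9, 7, 5], r−c [0, -4, -1, 2, -3, 3, -2, 1, 4], r+c [2, 8, 7, 6, 13, 9, 16, 15, 14] are all distinct, so no two queens attack.

(1,1) (2,6) (3,4) (4,2) (5,8) (6,3) (7,9) (8,7) (9,5)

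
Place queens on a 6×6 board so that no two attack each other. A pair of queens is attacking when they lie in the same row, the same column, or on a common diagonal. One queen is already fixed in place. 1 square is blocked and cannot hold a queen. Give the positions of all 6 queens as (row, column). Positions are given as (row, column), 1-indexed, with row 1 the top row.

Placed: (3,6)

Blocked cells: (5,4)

(1,2) (2,4) (3,6) (4,1) (5,3) (6,5)

Row 1: attacked by (3,6)→{4,6}. Safe: 1, 2, 3, 5. Place at column 2.
Row 2: attacked by (1,2)→{1,2,3}; (3,6)→{5,6}. Safe: 4. Place at column 4.
Row 4: attacked by (1,2)→{2,5}; (2,4)→{2,4,6}; (3,6)→{5,6}. Safe: 1, 3. Place at column 1.
Row 5: attacked by (1,2)→{2,6}; (2,4)→{1,4}; (3,6)→{4,6}; (4,1)→{1,2}. Blocked: 4. Safe: 3, 5. Place at column 3.
Row 6: attacked by (1,2)→{2}; (2,4)→{4}; (3,6)→{3,6}; (4,1)→{1,3}; (5,3)→{2,3,4}. Safe: 5. Place at column 5.
Columns [2, 4, 6, 1, 3, 5], r−c [-1, -2, -3, 3, 2, 1], r+c [3, 6, 9, 5, 8, 11] are all distinct, so no two queens attack.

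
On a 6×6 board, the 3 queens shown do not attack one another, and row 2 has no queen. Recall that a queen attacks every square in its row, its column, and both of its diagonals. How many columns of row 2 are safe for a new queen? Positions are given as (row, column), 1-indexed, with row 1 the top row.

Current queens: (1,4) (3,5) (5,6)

2

(1,4) attacks row 2 at column 4 and diagonals 3, 5.
(3,5) attacks row 2 at column 5 and diagonals 4, 6.
(5,6) attacks row 2 at column 6 and diagonals 3.
Attacked columns: {3, 4, 5, 6}. Safe: {1, 2}.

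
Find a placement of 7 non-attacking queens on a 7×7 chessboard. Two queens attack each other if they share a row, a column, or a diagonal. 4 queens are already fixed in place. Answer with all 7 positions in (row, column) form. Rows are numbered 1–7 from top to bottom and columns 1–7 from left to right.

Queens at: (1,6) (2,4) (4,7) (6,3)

(1,6) (2,4) (3,2) (4,7) (5,5) (6,3) (7,1)

Row 3: attacked by (1,6)→{4,6}; (2,4)→{3,4,5}; (4,7)→{6,7}; (6,3)→{3,6}. Safe: 1, 2. Place at column 2.
Row 5: attacked by (1,6)→{2,6}; (2,4)→{1,4,7}; (3,2)→{2,4}; (4,7)→{6,7}; (6,3)→{2,3,4}. Safe: 5. Place at column 5.
Row 7: attacked by (1,6)→{6}; (2,4)→{4}; (3,2)→{2,6}; (4,7)→{4,7}; (5,5)→{3,5,7}; (6,3)→{2,3,4}. Safe: 1. Place at column 1.
Columns [6, 4, 2, 7, 5, 3, 1], r−c [-5, -2, 1, -3, 0, 3, 6], r+c [7, 6, 5, 11, 10, 9, 8] are all distinct, so no two queens attack.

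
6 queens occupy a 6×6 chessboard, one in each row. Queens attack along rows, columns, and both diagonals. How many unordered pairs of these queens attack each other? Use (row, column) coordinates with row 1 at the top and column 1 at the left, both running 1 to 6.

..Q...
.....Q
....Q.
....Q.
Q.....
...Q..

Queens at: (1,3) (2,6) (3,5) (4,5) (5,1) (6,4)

Same column: (3,5)–(4,5) (column 5).
Same diagonal: (1,3)–(3,5) (|1−3| = |3−5| = 2); (2,6)–(3,5) (|2−3| = |6−5| = 1).
Total attacking pairs: 3.

3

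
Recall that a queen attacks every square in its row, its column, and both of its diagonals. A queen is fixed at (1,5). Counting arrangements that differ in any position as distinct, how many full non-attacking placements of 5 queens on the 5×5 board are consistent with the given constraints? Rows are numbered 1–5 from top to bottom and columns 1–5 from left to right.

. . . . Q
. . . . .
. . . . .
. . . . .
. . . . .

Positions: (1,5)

Branch on row 2: col 1 → 0; col 2 → 1; col 3 → 1.
Sum: 0 + 1 + 1 = 2.

2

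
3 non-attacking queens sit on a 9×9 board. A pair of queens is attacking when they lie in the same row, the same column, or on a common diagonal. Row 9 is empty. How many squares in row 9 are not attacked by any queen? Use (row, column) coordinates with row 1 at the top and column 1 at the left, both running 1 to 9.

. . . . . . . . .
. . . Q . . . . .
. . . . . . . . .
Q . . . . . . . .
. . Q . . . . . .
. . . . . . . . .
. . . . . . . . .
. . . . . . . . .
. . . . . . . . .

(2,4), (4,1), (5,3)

(2,4) attacks row 9 at column 4.
(4,1) attacks row 9 at column 1 and diagonals 6.
(5,3) attacks row 9 at column 3 and diagonals 7.
Attacked columns: {1, 3, 4, 6, 7}. Safe: {2, 5, 8, 9}.

4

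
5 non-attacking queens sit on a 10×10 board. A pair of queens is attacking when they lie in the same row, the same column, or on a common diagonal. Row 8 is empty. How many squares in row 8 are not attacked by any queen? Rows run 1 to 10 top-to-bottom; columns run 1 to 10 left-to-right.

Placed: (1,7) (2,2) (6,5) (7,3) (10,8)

2

(1,7) attacks row 8 at column 7.
(2,2) attacks row 8 at column 2 and diagonals 8.
(6,5) attacks row 8 at column 5 and diagonals 3, 7.
(7,3) attacks row 8 at column 3 and diagonals 2, 4.
(10,8) attacks row 8 at column 8 and diagonals 6, 10.
Attacked columns: {2, 3, 4, 5, 6, 7, 8, 10}. Safe: {1, 9}.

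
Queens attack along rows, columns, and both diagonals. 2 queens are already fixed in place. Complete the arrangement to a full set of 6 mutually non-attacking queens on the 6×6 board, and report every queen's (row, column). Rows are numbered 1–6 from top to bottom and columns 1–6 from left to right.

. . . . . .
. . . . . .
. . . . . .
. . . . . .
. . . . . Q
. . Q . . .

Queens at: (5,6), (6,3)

(1,4) (2,1) (3,5) (4,2) (5,6) (6,3)

Row 1: attacked by (5,6)→{2,6}; (6,3)→{3}. Safe: 1, 4, 5. Place at column 4.
Row 2: attacked by (1,4)→{3,4,5}; (5,6)→{3,6}; (6,3)→{3}. Safe: 1, 2. Place at column 1.
Row 3: attacked by (1,4)→{2,4,6}; (2,1)→{1,2}; (5,6)→{4,6}; (6,3)→{3,6}. Safe: 5. Place at column 5.
Row 4: attacked by (1,4)→{1,4}; (2,1)→{1,3}; (3,5)→{4,5,6}; (5,6)→{5,6}; (6,3)→{1,3,5}. Safe: 2. Place at column 2.
Columns [4, 1, 5, 2, 6, 3], r−c [-3, 1, -2, 2, -1, 3], r+c [5, 3, 8, 6, 11, 9] are all distinct, so no two queens attack.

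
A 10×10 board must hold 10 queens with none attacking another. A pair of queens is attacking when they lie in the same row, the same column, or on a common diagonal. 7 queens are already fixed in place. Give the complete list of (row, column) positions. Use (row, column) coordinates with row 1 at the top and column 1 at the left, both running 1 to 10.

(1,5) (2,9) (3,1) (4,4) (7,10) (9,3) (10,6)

Row 5: attacked by (1,5)→{1,5,9}; (2,9)→{6,9}; (3,1)→{1,3}; (4,4)→{3,4,5}; (7,10)→{8,10}; (9,3)→{3,7}; (10,6)→{1,6}. Safe: 2. Place at column 2.
Row 6: attacked by (1,5)→{5,10}; (2,9)→{5,9}; (3,1)→{1,4}; (4,4)→{2,4,6}; (5,2)→{1,2,3}; (7,10)→{9,10}; (9,3)→{3,6}; (10,6)→{2,6,10}. Safe: 7, 8. Place at column 8.
Row 8: attacked by (1,5)→{5}; (2,9)→{3,9}; (3,1)→{1,6}; (4,4)→{4,8}; (5,2)→{2,5}; (6,8)→{6,8,10}; (7,10)→{9,10}; (9,3)→{2,3,4}; (10,6)→{4,6,8}. Safe: 7. Place at column 7.
Columns [5, 9, 1, 4, 2, 8, 10, 7, 3, 6], r−c [-4, -7, 2, 0, 3, -2, -3, 1, 6, 4], r+c [6, 11, 4, 8, 7, 14, 17, 15, 12, 16] are all distinct, so no two queens attack.

(1,5) (2,9) (3,1) (4,4) (5,2) (6,8) (7,10) (8,7) (9,3) (10,6)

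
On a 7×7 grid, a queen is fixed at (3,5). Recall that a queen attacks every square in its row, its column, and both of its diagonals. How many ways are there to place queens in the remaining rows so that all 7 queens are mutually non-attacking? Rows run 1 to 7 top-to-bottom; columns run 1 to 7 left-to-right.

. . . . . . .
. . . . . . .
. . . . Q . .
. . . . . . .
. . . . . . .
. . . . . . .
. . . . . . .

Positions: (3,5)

6

Branch on row 1: col 1 → 1; col 2 → 1; col 4 → 2; col 6 → 2.
Sum: 1 + 1 + 2 + 2 = 6.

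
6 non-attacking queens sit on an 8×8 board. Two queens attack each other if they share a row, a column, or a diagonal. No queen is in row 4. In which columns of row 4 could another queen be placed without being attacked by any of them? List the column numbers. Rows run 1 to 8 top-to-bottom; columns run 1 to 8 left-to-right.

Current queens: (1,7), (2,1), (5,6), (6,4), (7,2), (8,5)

(1,7) attacks row 4 at column 7 and diagonals 4.
(2,1) attacks row 4 at column 1 and diagonals 3.
(5,6) attacks row 4 at column 6 and diagonals 5, 7.
(6,4) attacks row 4 at column 4 and diagonals 2, 6.
(7,2) attacks row 4 at column 2 and diagonals 5.
(8,5) attacks row 4 at column 5 and diagonals 1.
Attacked columns: {1, 2, 3, 4, 5, 6, 7}. Safe: {8}.

columns 8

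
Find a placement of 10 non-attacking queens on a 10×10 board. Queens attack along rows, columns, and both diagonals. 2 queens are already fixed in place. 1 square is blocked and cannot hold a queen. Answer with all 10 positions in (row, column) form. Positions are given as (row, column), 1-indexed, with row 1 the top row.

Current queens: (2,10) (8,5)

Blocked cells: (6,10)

Row 1: attacked by (2,10)→{9,10}; (8,5)→{5}. Safe: 1, 2, 3, 4, 6, 7, 8. Place at column 2.
Row 3: attacked by (1,2)→{2,4}; (2,10)→{9,10}; (8,5)→{5,10}. Safe: 1, 3, 6, 7, 8. Place at column 3.
Row 4: attacked by (1,2)→{2,5}; (2,10)→{8,10}; (3,3)→{2,3,4}; (8,5)→{1,5,9}. Safe: 6, 7. Place at column 7.
Row 5: attacked by (1,2)→{2,6}; (2,10)→{7,10}; (3,3)→{1,3,5}; (4,7)→{6,7,8}; (8,5)→{2,5,8}. Safe: 4, 9. Place at column 9.
Row 6: attacked by (1,2)→{2,7}; (2,10)→{6,10}; (3,3)→{3,6}; (4,7)→{5,7,9}; (5,9)→{8,9,10}; (8,5)→{3,5,7}. Blocked: 10. Safe: 1, 4. Place at column 4.
Row 7: attacked by (1,2)→{2,8}; (2,10)→{5,10}; (3,3)→{3,7}; (4,7)→{4,7,10}; (5,9)→{7,9}; (6,4)→{3,4,5}; (8,5)→{4,5,6}. Safe: 1. Place at column 1.
Row 9: attacked by (1,2)→{2,10}; (2,10)→{3,10}; (3,3)→{3,9}; (4,7)→{2,7}; (5,9)→{5,9}; (6,4)→{1,4,7}; (7,1)→{1,3}; (8,5)→{4,5,6}. Safe: 8. Place at column 8.
Row 10: attacked by (1,2)→{2}; (2,10)→{2,10}; (3,3)→{3,10}; (4,7)→{1,7}; (5,9)→{4,9}; (6,4)→{4,8}; (7,1)→{1,4}; (8,5)→{3,5,7}; (9,8)→{7,8,9}. Safe: 6. Place at column 6.
Columns [2, 10, 3, 7, 9, 4, 1, 5, 8, 6], r−c [-1, -8, 0, -3, -4, 2, 6, 3, 1, 4], r+c [3, 12, 6, 11, 14, 10, 8, 13, 17, 16] are all distinct, so no two queens attack.

(1,2) (2,10) (3,3) (4,7) (5,9) (6,4) (7,1) (8,5) (9,8) (10,6)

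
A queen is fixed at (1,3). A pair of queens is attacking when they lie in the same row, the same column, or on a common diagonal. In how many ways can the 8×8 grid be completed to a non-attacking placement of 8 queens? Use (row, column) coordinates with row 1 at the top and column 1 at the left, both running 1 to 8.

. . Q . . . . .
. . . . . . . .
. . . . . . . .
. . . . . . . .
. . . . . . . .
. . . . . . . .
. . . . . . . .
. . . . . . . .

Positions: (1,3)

Branch on row 2: col 1 → 1; col 5 → 4; col 6 → 8; col 7 → 2; col 8 → 1.
Sum: 1 + 4 + 8 + 2 + 1 = 16.

16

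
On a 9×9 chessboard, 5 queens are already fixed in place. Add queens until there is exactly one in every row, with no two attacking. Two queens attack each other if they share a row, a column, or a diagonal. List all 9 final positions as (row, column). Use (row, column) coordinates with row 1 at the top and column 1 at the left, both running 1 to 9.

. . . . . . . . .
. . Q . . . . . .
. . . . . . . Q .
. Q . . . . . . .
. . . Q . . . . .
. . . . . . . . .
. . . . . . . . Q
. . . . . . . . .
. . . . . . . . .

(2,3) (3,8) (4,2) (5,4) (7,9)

Row 1: attacked by (2,3)→{2,3,4}; (3,8)→{6,8}; (4,2)→{2,5}; (5,4)→{4,8}; (7,9)→{3,9}. Safe: 1, 7. Place at column 7.
Row 6: attacked by (1,7)→{2,7}; (2,3)→{3,7}; (3,8)→{5,8}; (4,2)→{2,4}; (5,4)→{3,4,5}; (7,9)→{8,9}. Safe: 1, 6. Place at column 6.
Row 8: attacked by (1,7)→{7}; (2,3)→{3,9}; (3,8)→{3,8}; (4,2)→{2,6}; (5,4)→{1,4,7}; (6,6)→{4,6,8}; (7,9)→{8,9}. Safe: 5. Place at column 5.
Row 9: attacked by (1,7)→{7}; (2,3)→{3}; (3,8)→{2,8}; (4,2)→{2,7}; (5,4)→{4,8}; (6,6)→{3,6,9}; (7,9)→{7,9}; (8,5)→{4,5,6}. Safe: 1. Place at column 1.
Columns [7, 3, 8, 2, 4, 6, 9, 5, 1], r−c [-6, -1, -5, 2, 1, 0, -2, 3, 8], r+c [8, 5, 11, 6, 9, 12, 16, 13, 10] are all distinct, so no two queens attack.

(1,7) (2,3) (3,8) (4,2) (5,4) (6,6) (7,9) (8,5) (9,1)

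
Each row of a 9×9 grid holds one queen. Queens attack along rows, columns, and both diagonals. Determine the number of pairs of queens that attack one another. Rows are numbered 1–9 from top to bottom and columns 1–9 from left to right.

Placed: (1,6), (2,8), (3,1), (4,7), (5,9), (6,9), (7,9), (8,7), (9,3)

Same column: (4,7)–(8,7) (column 7); (5,9)–(6,9) (column 9); (5,9)–(7,9) (column 9); (6,9)–(7,9) (column 9).
Same diagonal: (4,7)–(6,9) (|4−6| = |7−9| = 2); (6,9)–(8,7) (|6−8| = |9−7| = 2).
Total attacking pairs: 6.

6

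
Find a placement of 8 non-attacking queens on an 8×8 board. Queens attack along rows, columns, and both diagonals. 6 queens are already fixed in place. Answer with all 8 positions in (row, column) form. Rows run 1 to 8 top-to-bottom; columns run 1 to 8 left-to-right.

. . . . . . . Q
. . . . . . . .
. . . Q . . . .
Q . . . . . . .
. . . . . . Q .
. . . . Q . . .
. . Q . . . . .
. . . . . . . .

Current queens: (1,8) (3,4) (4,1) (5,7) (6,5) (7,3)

Row 2: attacked by (1,8)→{7,8}; (3,4)→{3,4,5}; (4,1)→{1,3}; (5,7)→{4,7}; (6,5)→{1,5}; (7,3)→{3,8}. Safe: 2, 6. Place at column 2.
Row 8: attacked by (1,8)→{1,8}; (2,2)→{2,8}; (3,4)→{4}; (4,1)→{1,5}; (5,7)→{4,7}; (6,5)→{3,5,7}; (7,3)→{2,3,4}. Safe: 6. Place at column 6.
Columns [8, 2, 4, 1, 7, 5, 3, 6], r−c [-7, 0, -1, 3, -2, 1, 4, 2], r+c [9, 4, 7, 5, 12, 11, 10, 14] are all distinct, so no two queens attack.

(1,8) (2,2) (3,4) (4,1) (5,7) (6,5) (7,3) (8,6)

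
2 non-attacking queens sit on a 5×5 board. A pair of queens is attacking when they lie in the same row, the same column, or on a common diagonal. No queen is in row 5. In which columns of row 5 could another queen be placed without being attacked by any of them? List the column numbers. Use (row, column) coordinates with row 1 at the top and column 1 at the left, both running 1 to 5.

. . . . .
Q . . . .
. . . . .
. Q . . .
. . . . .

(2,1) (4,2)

columns 5

(2,1) attacks row 5 at column 1 and diagonals 4.
(4,2) attacks row 5 at column 2 and diagonals 1, 3.
Attacked columns: {1, 2, 3, 4}. Safe: {5}.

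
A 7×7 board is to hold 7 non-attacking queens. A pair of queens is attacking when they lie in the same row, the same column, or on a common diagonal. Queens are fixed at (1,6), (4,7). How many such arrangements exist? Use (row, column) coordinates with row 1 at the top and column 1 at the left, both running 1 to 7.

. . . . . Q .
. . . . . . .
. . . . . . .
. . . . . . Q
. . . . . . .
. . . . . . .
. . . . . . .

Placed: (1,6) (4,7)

Branch on row 2: col 1 → 0; col 2 → 0; col 3 → 1; col 4 → 1.
Sum: 0 + 0 + 1 + 1 = 2.

2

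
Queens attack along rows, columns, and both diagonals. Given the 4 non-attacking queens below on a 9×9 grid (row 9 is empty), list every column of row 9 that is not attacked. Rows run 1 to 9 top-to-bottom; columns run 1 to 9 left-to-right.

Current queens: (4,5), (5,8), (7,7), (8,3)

(4,5) attacks row 9 at column 5.
(5,8) attacks row 9 at column 8 and diagonals 4.
(7,7) attacks row 9 at column 7 and diagonals 5, 9.
(8,3) attacks row 9 at column 3 and diagonals 2, 4.
Attacked columns: {2, 3, 4, 5, 7, 8, 9}. Safe: {1, 6}.

columns 1, 6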